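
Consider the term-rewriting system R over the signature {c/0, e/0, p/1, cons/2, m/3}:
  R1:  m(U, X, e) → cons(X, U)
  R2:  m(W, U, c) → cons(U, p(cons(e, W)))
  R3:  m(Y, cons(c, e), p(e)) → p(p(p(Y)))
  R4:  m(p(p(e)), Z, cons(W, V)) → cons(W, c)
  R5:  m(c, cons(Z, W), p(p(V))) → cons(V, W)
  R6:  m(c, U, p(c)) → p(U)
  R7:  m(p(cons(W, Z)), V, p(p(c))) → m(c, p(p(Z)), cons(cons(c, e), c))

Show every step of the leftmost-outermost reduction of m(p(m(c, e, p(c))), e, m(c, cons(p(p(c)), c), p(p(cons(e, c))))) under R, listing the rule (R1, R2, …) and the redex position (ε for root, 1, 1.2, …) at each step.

cons(cons(e, c), c)

1. m(p(m(c, e, p(c))), e, m(c, cons(p(p(c)), c), p(p(cons(e, c)))))  →  m(p(p(e)), e, m(c, cons(p(p(c)), c), p(p(cons(e, c)))))   [R6 at 1.1]
2. m(p(p(e)), e, m(c, cons(p(p(c)), c), p(p(cons(e, c)))))  →  m(p(p(e)), e, cons(cons(e, c), c))   [R5 at 3]
3. m(p(p(e)), e, cons(cons(e, c), c))  →  cons(cons(e, c), c)   [R4 at ε]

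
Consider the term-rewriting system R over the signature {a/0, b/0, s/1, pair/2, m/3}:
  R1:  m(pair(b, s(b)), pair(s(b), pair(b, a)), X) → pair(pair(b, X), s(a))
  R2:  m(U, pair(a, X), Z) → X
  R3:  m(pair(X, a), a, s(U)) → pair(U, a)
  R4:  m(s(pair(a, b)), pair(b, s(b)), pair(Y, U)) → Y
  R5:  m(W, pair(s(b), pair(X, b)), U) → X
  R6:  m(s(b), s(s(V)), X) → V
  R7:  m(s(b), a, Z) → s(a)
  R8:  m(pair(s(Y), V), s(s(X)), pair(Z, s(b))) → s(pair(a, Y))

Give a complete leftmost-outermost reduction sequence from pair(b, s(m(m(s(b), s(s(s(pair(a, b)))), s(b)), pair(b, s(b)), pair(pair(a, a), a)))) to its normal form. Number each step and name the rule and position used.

1. pair(b, s(m(m(s(b), s(s(s(pair(a, b)))), s(b)), pair(b, s(b)), pair(pair(a, a), a))))  →  pair(b, s(m(s(pair(a, b)), pair(b, s(b)), pair(pair(a, a), a))))   [R6 at 2.1.1]
2. pair(b, s(m(s(pair(a, b)), pair(b, s(b)), pair(pair(a, a), a))))  →  pair(b, s(pair(a, a)))   [R4 at 2.1]

pair(b, s(pair(a, a)))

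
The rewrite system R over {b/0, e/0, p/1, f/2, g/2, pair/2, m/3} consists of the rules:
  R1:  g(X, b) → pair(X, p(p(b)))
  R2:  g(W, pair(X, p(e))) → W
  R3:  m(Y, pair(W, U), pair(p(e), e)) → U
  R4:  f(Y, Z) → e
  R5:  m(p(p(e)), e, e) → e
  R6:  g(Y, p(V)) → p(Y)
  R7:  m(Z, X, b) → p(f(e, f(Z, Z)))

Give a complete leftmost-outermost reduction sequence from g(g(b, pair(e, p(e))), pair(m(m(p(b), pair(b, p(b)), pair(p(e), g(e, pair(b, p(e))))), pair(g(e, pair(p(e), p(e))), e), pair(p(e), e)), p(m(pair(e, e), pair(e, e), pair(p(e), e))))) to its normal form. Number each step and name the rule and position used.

1. g(g(b, pair(e, p(e))), pair(m(m(p(b), pair(b, p(b)), pair(p(e), g(e, pair(b, p(e))))), pair(g(e, pair(p(e), p(e))), e), pair(p(e), e)), p(m(pair(e, e), pair(e, e), pair(p(e), e)))))  →  g(b, pair(m(m(p(b), pair(b, p(b)), pair(p(e), g(e, pair(b, p(e))))), pair(g(e, pair(p(e), p(e))), e), pair(p(e), e)), p(m(pair(e, e), pair(e, e), pair(p(e), e)))))   [R2 at 1]
2. g(b, pair(m(m(p(b), pair(b, p(b)), pair(p(e), g(e, pair(b, p(e))))), pair(g(e, pair(p(e), p(e))), e), pair(p(e), e)), p(m(pair(e, e), pair(e, e), pair(p(e), e)))))  →  g(b, pair(e, p(m(pair(e, e), pair(e, e), pair(p(e), e)))))   [R3 at 2.1]
3. g(b, pair(e, p(m(pair(e, e), pair(e, e), pair(p(e), e)))))  →  g(b, pair(e, p(e)))   [R3 at 2.2.1]
4. g(b, pair(e, p(e)))  →  b   [R2 at ε]

b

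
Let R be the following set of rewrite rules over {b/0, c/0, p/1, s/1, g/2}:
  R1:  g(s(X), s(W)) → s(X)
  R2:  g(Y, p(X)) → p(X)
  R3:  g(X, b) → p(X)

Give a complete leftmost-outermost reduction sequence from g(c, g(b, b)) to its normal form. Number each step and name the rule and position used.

1. g(c, g(b, b))  →  g(c, p(b))   [R3 at 2]
2. g(c, p(b))  →  p(b)   [R2 at ε]

p(b)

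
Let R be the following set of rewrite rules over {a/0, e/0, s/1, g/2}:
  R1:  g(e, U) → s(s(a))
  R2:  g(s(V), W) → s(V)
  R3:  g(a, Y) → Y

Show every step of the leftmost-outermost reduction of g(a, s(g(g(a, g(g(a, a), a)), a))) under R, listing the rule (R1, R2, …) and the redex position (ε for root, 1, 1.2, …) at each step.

1. g(a, s(g(g(a, g(g(a, a), a)), a)))  →  s(g(g(a, g(g(a, a), a)), a))   [R3 at ε]
2. s(g(g(a, g(g(a, a), a)), a))  →  s(g(g(g(a, a), a), a))   [R3 at 1.1]
3. s(g(g(g(a, a), a), a))  →  s(g(g(a, a), a))   [R3 at 1.1.1]
4. s(g(g(a, a), a))  →  s(g(a, a))   [R3 at 1.1]
5. s(g(a, a))  →  s(a)   [R3 at 1]

s(a)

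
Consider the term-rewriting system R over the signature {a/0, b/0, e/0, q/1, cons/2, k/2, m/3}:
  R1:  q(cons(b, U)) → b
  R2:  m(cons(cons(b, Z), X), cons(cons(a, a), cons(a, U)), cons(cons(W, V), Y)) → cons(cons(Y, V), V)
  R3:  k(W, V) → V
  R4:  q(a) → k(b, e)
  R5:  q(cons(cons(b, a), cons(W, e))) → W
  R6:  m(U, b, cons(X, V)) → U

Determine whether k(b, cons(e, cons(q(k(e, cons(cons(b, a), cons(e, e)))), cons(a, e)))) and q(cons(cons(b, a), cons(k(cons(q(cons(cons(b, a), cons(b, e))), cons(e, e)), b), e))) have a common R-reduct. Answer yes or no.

no — NF(t₁) = cons(e, cons(e, cons(a, e))), NF(t₂) = b

Reduce t₁ = k(b, cons(e, cons(q(k(e, cons(cons(b, a), cons(e, e)))), cons(a, e)))):
1. k(b, cons(e, cons(q(k(e, cons(cons(b, a), cons(e, e)))), cons(a, e))))  →  cons(e, cons(q(k(e, cons(cons(b, a), cons(e, e)))), cons(a, e)))   [R3 at ε]
2. cons(e, cons(q(k(e, cons(cons(b, a), cons(e, e)))), cons(a, e)))  →  cons(e, cons(q(cons(cons(b, a), cons(e, e))), cons(a, e)))   [R3 at 2.1.1]
3. cons(e, cons(q(cons(cons(b, a), cons(e, e))), cons(a, e)))  →  cons(e, cons(e, cons(a, e)))   [R5 at 2.1]

Reduce t₂ = q(cons(cons(b, a), cons(k(cons(q(cons(cons(b, a), cons(b, e))), cons(e, e)), b), e))):
1. q(cons(cons(b, a), cons(k(cons(q(cons(cons(b, a), cons(b, e))), cons(e, e)), b), e)))  →  k(cons(q(cons(cons(b, a), cons(b, e))), cons(e, e)), b)   [R5 at ε]
2. k(cons(q(cons(cons(b, a), cons(b, e))), cons(e, e)), b)  →  b   [R3 at ε]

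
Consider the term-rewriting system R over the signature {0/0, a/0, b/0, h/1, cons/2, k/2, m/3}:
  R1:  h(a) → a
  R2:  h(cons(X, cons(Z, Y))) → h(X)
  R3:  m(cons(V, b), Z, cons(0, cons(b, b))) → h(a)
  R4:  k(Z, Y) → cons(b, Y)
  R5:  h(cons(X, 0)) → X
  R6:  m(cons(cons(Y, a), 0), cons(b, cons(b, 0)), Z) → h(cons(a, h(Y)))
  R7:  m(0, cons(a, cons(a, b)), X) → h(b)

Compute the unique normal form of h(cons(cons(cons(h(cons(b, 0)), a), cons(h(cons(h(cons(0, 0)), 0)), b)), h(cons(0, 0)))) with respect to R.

1. h(cons(cons(cons(h(cons(b, 0)), a), cons(h(cons(h(cons(0, 0)), 0)), b)), h(cons(0, 0))))  →  h(cons(cons(cons(b, a), cons(h(cons(h(cons(0, 0)), 0)), b)), h(cons(0, 0))))   [R5 at 1.1.1.1]
2. h(cons(cons(cons(b, a), cons(h(cons(h(cons(0, 0)), 0)), b)), h(cons(0, 0))))  →  h(cons(cons(cons(b, a), cons(h(cons(0, 0)), b)), h(cons(0, 0))))   [R5 at 1.1.2.1]
3. h(cons(cons(cons(b, a), cons(h(cons(0, 0)), b)), h(cons(0, 0))))  →  h(cons(cons(cons(b, a), cons(0, b)), h(cons(0, 0))))   [R5 at 1.1.2.1]
4. h(cons(cons(cons(b, a), cons(0, b)), h(cons(0, 0))))  →  h(cons(cons(cons(b, a), cons(0, b)), 0))   [R5 at 1.2]
5. h(cons(cons(cons(b, a), cons(0, b)), 0))  →  cons(cons(b, a), cons(0, b))   [R5 at ε]

cons(cons(b, a), cons(0, b))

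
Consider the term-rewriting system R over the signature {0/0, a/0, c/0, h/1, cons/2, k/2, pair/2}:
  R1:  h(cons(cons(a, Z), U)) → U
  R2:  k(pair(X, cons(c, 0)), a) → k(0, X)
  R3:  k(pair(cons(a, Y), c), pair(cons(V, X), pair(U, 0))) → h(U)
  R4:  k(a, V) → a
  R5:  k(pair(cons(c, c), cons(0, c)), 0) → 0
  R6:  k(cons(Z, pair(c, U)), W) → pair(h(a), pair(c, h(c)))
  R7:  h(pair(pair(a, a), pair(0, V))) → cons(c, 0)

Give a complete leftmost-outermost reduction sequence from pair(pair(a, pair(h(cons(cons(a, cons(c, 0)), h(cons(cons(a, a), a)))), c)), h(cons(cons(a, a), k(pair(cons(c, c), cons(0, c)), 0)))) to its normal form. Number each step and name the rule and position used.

1. pair(pair(a, pair(h(cons(cons(a, cons(c, 0)), h(cons(cons(a, a), a)))), c)), h(cons(cons(a, a), k(pair(cons(c, c), cons(0, c)), 0))))  →  pair(pair(a, pair(h(cons(cons(a, a), a)), c)), h(cons(cons(a, a), k(pair(cons(c, c), cons(0, c)), 0))))   [R1 at 1.2.1]
2. pair(pair(a, pair(h(cons(cons(a, a), a)), c)), h(cons(cons(a, a), k(pair(cons(c, c), cons(0, c)), 0))))  →  pair(pair(a, pair(a, c)), h(cons(cons(a, a), k(pair(cons(c, c), cons(0, c)), 0))))   [R1 at 1.2.1]
3. pair(pair(a, pair(a, c)), h(cons(cons(a, a), k(pair(cons(c, c), cons(0, c)), 0))))  →  pair(pair(a, pair(a, c)), k(pair(cons(c, c), cons(0, c)), 0))   [R1 at 2]
4. pair(pair(a, pair(a, c)), k(pair(cons(c, c), cons(0, c)), 0))  →  pair(pair(a, pair(a, c)), 0)   [R5 at 2]

pair(pair(a, pair(a, c)), 0)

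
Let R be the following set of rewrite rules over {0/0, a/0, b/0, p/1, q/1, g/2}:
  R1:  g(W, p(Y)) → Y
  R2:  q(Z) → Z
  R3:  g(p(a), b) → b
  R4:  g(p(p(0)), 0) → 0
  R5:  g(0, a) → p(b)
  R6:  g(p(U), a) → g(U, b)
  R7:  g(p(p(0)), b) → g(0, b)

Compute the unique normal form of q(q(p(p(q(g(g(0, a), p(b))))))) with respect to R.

1. q(q(p(p(q(g(g(0, a), p(b)))))))  →  q(p(p(q(g(g(0, a), p(b))))))   [R2 at ε]
2. q(p(p(q(g(g(0, a), p(b))))))  →  p(p(q(g(g(0, a), p(b)))))   [R2 at ε]
3. p(p(q(g(g(0, a), p(b)))))  →  p(p(g(g(0, a), p(b))))   [R2 at 1.1]
4. p(p(g(g(0, a), p(b))))  →  p(p(b))   [R1 at 1.1]

p(p(b))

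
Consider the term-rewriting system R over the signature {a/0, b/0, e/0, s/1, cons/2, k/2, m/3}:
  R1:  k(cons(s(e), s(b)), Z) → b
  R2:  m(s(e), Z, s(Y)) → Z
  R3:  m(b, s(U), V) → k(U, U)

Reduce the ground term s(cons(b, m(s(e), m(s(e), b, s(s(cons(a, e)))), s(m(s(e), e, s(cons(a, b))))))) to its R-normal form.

s(cons(b, b))

1. s(cons(b, m(s(e), m(s(e), b, s(s(cons(a, e)))), s(m(s(e), e, s(cons(a, b)))))))  →  s(cons(b, m(s(e), b, s(s(cons(a, e))))))   [R2 at 1.2]
2. s(cons(b, m(s(e), b, s(s(cons(a, e))))))  →  s(cons(b, b))   [R2 at 1.2]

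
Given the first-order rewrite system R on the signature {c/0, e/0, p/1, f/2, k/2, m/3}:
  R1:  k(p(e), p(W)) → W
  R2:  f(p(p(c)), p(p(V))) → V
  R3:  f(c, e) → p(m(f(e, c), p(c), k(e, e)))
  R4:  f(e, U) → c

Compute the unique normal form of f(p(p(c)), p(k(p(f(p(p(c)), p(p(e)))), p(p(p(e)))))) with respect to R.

p(e)

1. f(p(p(c)), p(k(p(f(p(p(c)), p(p(e)))), p(p(p(e))))))  →  f(p(p(c)), p(k(p(e), p(p(p(e))))))   [R2 at 2.1.1.1]
2. f(p(p(c)), p(k(p(e), p(p(p(e))))))  →  f(p(p(c)), p(p(p(e))))   [R1 at 2.1]
3. f(p(p(c)), p(p(p(e))))  →  p(e)   [R2 at ε]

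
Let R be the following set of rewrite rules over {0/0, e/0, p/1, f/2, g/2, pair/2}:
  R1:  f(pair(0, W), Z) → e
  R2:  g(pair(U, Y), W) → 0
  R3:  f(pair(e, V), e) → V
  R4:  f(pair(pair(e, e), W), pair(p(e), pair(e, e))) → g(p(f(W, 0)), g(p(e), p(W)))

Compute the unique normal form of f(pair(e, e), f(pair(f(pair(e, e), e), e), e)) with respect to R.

1. f(pair(e, e), f(pair(f(pair(e, e), e), e), e))  →  f(pair(e, e), f(pair(e, e), e))   [R3 at 2.1.1]
2. f(pair(e, e), f(pair(e, e), e))  →  f(pair(e, e), e)   [R3 at 2]
3. f(pair(e, e), e)  →  e   [R3 at ε]

e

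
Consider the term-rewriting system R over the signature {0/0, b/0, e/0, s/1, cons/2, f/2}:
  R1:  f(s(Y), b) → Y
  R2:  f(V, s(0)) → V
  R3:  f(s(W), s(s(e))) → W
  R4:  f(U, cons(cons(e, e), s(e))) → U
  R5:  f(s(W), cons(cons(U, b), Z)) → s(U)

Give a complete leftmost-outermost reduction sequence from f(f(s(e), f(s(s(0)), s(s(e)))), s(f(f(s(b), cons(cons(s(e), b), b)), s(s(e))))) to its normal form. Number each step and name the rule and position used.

e

1. f(f(s(e), f(s(s(0)), s(s(e)))), s(f(f(s(b), cons(cons(s(e), b), b)), s(s(e)))))  →  f(f(s(e), s(0)), s(f(f(s(b), cons(cons(s(e), b), b)), s(s(e)))))   [R3 at 1.2]
2. f(f(s(e), s(0)), s(f(f(s(b), cons(cons(s(e), b), b)), s(s(e)))))  →  f(s(e), s(f(f(s(b), cons(cons(s(e), b), b)), s(s(e)))))   [R2 at 1]
3. f(s(e), s(f(f(s(b), cons(cons(s(e), b), b)), s(s(e)))))  →  f(s(e), s(f(s(s(e)), s(s(e)))))   [R5 at 2.1.1]
4. f(s(e), s(f(s(s(e)), s(s(e)))))  →  f(s(e), s(s(e)))   [R3 at 2.1]
5. f(s(e), s(s(e)))  →  e   [R3 at ε]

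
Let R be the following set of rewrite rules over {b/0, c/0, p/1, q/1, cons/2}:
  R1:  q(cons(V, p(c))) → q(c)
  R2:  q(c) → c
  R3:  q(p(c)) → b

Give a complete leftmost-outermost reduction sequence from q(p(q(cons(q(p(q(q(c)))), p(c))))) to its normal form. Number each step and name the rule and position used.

1. q(p(q(cons(q(p(q(q(c)))), p(c)))))  →  q(p(q(c)))   [R1 at 1.1]
2. q(p(q(c)))  →  q(p(c))   [R2 at 1.1]
3. q(p(c))  →  b   [R3 at ε]

b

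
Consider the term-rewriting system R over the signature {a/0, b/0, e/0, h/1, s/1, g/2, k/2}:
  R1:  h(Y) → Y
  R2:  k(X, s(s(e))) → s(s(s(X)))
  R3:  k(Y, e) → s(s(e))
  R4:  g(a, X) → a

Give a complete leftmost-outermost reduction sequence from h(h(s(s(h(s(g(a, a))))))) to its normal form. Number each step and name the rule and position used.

1. h(h(s(s(h(s(g(a, a)))))))  →  h(s(s(h(s(g(a, a))))))   [R1 at ε]
2. h(s(s(h(s(g(a, a))))))  →  s(s(h(s(g(a, a)))))   [R1 at ε]
3. s(s(h(s(g(a, a)))))  →  s(s(s(g(a, a))))   [R1 at 1.1]
4. s(s(s(g(a, a))))  →  s(s(s(a)))   [R4 at 1.1.1]

s(s(s(a)))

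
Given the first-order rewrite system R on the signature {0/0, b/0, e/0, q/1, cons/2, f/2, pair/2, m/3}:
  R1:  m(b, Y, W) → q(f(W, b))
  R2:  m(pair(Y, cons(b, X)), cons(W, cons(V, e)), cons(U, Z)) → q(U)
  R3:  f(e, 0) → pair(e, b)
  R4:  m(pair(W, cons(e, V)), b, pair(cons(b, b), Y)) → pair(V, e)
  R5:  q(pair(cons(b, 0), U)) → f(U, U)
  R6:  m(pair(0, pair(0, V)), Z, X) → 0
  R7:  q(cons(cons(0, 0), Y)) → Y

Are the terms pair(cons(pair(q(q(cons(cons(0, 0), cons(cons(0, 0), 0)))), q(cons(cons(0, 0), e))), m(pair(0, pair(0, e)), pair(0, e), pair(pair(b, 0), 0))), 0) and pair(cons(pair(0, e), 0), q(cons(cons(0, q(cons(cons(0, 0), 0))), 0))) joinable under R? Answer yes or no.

yes — NF(t₁) = pair(cons(pair(0, e), 0), 0), NF(t₂) = pair(cons(pair(0, e), 0), 0)

Reduce t₁ = pair(cons(pair(q(q(cons(cons(0, 0), cons(cons(0, 0), 0)))), q(cons(cons(0, 0), e))), m(pair(0, pair(0, e)), pair(0, e), pair(pair(b, 0), 0))), 0):
1. pair(cons(pair(q(q(cons(cons(0, 0), cons(cons(0, 0), 0)))), q(cons(cons(0, 0), e))), m(pair(0, pair(0, e)), pair(0, e), pair(pair(b, 0), 0))), 0)  →  pair(cons(pair(q(cons(cons(0, 0), 0)), q(cons(cons(0, 0), e))), m(pair(0, pair(0, e)), pair(0, e), pair(pair(b, 0), 0))), 0)   [R7 at 1.1.1.1]
2. pair(cons(pair(q(cons(cons(0, 0), 0)), q(cons(cons(0, 0), e))), m(pair(0, pair(0, e)), pair(0, e), pair(pair(b, 0), 0))), 0)  →  pair(cons(pair(0, q(cons(cons(0, 0), e))), m(pair(0, pair(0, e)), pair(0, e), pair(pair(b, 0), 0))), 0)   [R7 at 1.1.1]
3. pair(cons(pair(0, q(cons(cons(0, 0), e))), m(pair(0, pair(0, e)), pair(0, e), pair(pair(b, 0), 0))), 0)  →  pair(cons(pair(0, e), m(pair(0, pair(0, e)), pair(0, e), pair(pair(b, 0), 0))), 0)   [R7 at 1.1.2]
4. pair(cons(pair(0, e), m(pair(0, pair(0, e)), pair(0, e), pair(pair(b, 0), 0))), 0)  →  pair(cons(pair(0, e), 0), 0)   [R6 at 1.2]

Reduce t₂ = pair(cons(pair(0, e), 0), q(cons(cons(0, q(cons(cons(0, 0), 0))), 0))):
1. pair(cons(pair(0, e), 0), q(cons(cons(0, q(cons(cons(0, 0), 0))), 0)))  →  pair(cons(pair(0, e), 0), q(cons(cons(0, 0), 0)))   [R7 at 2.1.1.2]
2. pair(cons(pair(0, e), 0), q(cons(cons(0, 0), 0)))  →  pair(cons(pair(0, e), 0), 0)   [R7 at 2]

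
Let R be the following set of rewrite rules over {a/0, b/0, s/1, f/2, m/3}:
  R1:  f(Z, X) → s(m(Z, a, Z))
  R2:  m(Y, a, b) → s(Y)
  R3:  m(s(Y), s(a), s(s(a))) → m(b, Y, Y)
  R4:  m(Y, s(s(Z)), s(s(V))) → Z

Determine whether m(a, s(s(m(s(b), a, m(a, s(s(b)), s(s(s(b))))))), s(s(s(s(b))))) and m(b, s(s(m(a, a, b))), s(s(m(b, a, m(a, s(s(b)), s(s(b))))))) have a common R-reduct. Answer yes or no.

Reduce t₁ = m(a, s(s(m(s(b), a, m(a, s(s(b)), s(s(s(b))))))), s(s(s(s(b))))):
1. m(a, s(s(m(s(b), a, m(a, s(s(b)), s(s(s(b))))))), s(s(s(s(b)))))  →  m(s(b), a, m(a, s(s(b)), s(s(s(b)))))   [R4 at ε]
2. m(s(b), a, m(a, s(s(b)), s(s(s(b)))))  →  m(s(b), a, b)   [R4 at 3]
3. m(s(b), a, b)  →  s(s(b))   [R2 at ε]

Reduce t₂ = m(b, s(s(m(a, a, b))), s(s(m(b, a, m(a, s(s(b)), s(s(b))))))):
1. m(b, s(s(m(a, a, b))), s(s(m(b, a, m(a, s(s(b)), s(s(b)))))))  →  m(a, a, b)   [R4 at ε]
2. m(a, a, b)  →  s(a)   [R2 at ε]

no — NF(t₁) = s(s(b)), NF(t₂) = s(a)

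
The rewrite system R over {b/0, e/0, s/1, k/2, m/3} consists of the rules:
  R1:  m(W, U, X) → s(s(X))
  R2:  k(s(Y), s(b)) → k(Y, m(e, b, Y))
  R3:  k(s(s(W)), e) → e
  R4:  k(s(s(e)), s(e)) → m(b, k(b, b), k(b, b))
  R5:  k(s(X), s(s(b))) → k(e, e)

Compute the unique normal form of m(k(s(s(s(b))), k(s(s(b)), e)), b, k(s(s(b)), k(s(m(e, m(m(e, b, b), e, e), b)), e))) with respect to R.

s(s(e))

1. m(k(s(s(s(b))), k(s(s(b)), e)), b, k(s(s(b)), k(s(m(e, m(m(e, b, b), e, e), b)), e)))  →  s(s(k(s(s(b)), k(s(m(e, m(m(e, b, b), e, e), b)), e))))   [R1 at ε]
2. s(s(k(s(s(b)), k(s(m(e, m(m(e, b, b), e, e), b)), e))))  →  s(s(k(s(s(b)), k(s(s(s(b))), e))))   [R1 at 1.1.2.1.1]
3. s(s(k(s(s(b)), k(s(s(s(b))), e))))  →  s(s(k(s(s(b)), e)))   [R3 at 1.1.2]
4. s(s(k(s(s(b)), e)))  →  s(s(e))   [R3 at 1.1]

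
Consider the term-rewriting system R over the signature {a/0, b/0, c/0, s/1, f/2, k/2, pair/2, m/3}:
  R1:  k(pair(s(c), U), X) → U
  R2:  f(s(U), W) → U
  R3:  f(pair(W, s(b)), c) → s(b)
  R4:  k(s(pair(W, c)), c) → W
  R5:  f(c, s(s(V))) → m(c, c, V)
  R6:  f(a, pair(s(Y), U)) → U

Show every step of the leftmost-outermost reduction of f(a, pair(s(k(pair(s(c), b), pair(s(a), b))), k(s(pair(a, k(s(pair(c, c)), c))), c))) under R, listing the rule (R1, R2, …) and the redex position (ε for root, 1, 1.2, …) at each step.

a

1. f(a, pair(s(k(pair(s(c), b), pair(s(a), b))), k(s(pair(a, k(s(pair(c, c)), c))), c)))  →  k(s(pair(a, k(s(pair(c, c)), c))), c)   [R6 at ε]
2. k(s(pair(a, k(s(pair(c, c)), c))), c)  →  k(s(pair(a, c)), c)   [R4 at 1.1.2]
3. k(s(pair(a, c)), c)  →  a   [R4 at ε]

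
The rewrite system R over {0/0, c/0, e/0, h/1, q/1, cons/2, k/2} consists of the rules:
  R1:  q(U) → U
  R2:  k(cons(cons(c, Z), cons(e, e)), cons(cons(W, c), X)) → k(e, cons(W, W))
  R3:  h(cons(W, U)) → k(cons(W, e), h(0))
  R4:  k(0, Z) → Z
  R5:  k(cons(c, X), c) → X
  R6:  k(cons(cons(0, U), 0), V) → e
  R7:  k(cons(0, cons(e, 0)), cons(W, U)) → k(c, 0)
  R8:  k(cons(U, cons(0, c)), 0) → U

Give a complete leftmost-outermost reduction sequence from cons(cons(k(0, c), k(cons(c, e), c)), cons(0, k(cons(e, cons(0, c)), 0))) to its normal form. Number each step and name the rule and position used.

cons(cons(c, e), cons(0, e))

1. cons(cons(k(0, c), k(cons(c, e), c)), cons(0, k(cons(e, cons(0, c)), 0)))  →  cons(cons(c, k(cons(c, e), c)), cons(0, k(cons(e, cons(0, c)), 0)))   [R4 at 1.1]
2. cons(cons(c, k(cons(c, e), c)), cons(0, k(cons(e, cons(0, c)), 0)))  →  cons(cons(c, e), cons(0, k(cons(e, cons(0, c)), 0)))   [R5 at 1.2]
3. cons(cons(c, e), cons(0, k(cons(e, cons(0, c)), 0)))  →  cons(cons(c, e), cons(0, e))   [R8 at 2.2]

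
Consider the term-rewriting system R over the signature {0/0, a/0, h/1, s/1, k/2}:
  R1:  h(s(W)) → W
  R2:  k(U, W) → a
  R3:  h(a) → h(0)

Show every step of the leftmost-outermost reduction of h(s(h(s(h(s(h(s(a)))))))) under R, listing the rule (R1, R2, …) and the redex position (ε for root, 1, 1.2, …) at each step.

1. h(s(h(s(h(s(h(s(a))))))))  →  h(s(h(s(h(s(a))))))   [R1 at ε]
2. h(s(h(s(h(s(a))))))  →  h(s(h(s(a))))   [R1 at ε]
3. h(s(h(s(a))))  →  h(s(a))   [R1 at ε]
4. h(s(a))  →  a   [R1 at ε]

a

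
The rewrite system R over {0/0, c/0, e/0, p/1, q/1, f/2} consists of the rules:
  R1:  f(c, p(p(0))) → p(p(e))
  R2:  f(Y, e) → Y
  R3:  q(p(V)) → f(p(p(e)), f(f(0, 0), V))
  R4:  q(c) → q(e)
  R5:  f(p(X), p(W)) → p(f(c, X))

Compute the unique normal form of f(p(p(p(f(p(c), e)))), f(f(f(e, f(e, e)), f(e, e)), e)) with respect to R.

1. f(p(p(p(f(p(c), e)))), f(f(f(e, f(e, e)), f(e, e)), e))  →  f(p(p(p(p(c)))), f(f(f(e, f(e, e)), f(e, e)), e))   [R2 at 1.1.1.1]
2. f(p(p(p(p(c)))), f(f(f(e, f(e, e)), f(e, e)), e))  →  f(p(p(p(p(c)))), f(f(e, f(e, e)), f(e, e)))   [R2 at 2]
3. f(p(p(p(p(c)))), f(f(e, f(e, e)), f(e, e)))  →  f(p(p(p(p(c)))), f(f(e, e), f(e, e)))   [R2 at 2.1.2]
4. f(p(p(p(p(c)))), f(f(e, e), f(e, e)))  →  f(p(p(p(p(c)))), f(e, f(e, e)))   [R2 at 2.1]
5. f(p(p(p(p(c)))), f(e, f(e, e)))  →  f(p(p(p(p(c)))), f(e, e))   [R2 at 2.2]
6. f(p(p(p(p(c)))), f(e, e))  →  f(p(p(p(p(c)))), e)   [R2 at 2]
7. f(p(p(p(p(c)))), e)  →  p(p(p(p(c))))   [R2 at ε]

p(p(p(p(c))))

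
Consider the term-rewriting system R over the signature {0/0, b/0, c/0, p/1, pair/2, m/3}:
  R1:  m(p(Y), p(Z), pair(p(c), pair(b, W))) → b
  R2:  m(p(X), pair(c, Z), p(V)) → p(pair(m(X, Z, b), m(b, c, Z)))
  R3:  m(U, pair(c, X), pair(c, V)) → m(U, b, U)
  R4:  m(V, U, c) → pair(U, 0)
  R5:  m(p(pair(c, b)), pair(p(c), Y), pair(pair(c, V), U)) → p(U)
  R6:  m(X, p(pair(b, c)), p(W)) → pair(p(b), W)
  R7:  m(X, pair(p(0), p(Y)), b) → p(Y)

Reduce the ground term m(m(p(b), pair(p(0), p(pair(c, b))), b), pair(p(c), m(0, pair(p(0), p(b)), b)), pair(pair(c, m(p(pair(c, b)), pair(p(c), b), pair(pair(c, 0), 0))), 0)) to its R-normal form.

p(0)

1. m(m(p(b), pair(p(0), p(pair(c, b))), b), pair(p(c), m(0, pair(p(0), p(b)), b)), pair(pair(c, m(p(pair(c, b)), pair(p(c), b), pair(pair(c, 0), 0))), 0))  →  m(p(pair(c, b)), pair(p(c), m(0, pair(p(0), p(b)), b)), pair(pair(c, m(p(pair(c, b)), pair(p(c), b), pair(pair(c, 0), 0))), 0))   [R7 at 1]
2. m(p(pair(c, b)), pair(p(c), m(0, pair(p(0), p(b)), b)), pair(pair(c, m(p(pair(c, b)), pair(p(c), b), pair(pair(c, 0), 0))), 0))  →  p(0)   [R5 at ε]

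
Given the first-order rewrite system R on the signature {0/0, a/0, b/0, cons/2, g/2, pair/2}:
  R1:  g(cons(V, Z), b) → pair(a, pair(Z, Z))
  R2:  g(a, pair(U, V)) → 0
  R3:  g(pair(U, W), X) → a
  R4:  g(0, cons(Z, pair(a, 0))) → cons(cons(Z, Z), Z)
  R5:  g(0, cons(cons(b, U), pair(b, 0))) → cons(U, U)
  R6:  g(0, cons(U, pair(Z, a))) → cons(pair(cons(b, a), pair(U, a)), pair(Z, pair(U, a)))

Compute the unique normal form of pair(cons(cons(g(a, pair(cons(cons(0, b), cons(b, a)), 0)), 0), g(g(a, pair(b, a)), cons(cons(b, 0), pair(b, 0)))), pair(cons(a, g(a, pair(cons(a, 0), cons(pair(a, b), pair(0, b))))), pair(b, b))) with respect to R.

pair(cons(cons(0, 0), cons(0, 0)), pair(cons(a, 0), pair(b, b)))

1. pair(cons(cons(g(a, pair(cons(cons(0, b), cons(b, a)), 0)), 0), g(g(a, pair(b, a)), cons(cons(b, 0), pair(b, 0)))), pair(cons(a, g(a, pair(cons(a, 0), cons(pair(a, b), pair(0, b))))), pair(b, b)))  →  pair(cons(cons(0, 0), g(g(a, pair(b, a)), cons(cons(b, 0), pair(b, 0)))), pair(cons(a, g(a, pair(cons(a, 0), cons(pair(a, b), pair(0, b))))), pair(b, b)))   [R2 at 1.1.1]
2. pair(cons(cons(0, 0), g(g(a, pair(b, a)), cons(cons(b, 0), pair(b, 0)))), pair(cons(a, g(a, pair(cons(a, 0), cons(pair(a, b), pair(0, b))))), pair(b, b)))  →  pair(cons(cons(0, 0), g(0, cons(cons(b, 0), pair(b, 0)))), pair(cons(a, g(a, pair(cons(a, 0), cons(pair(a, b), pair(0, b))))), pair(b, b)))   [R2 at 1.2.1]
3. pair(cons(cons(0, 0), g(0, cons(cons(b, 0), pair(b, 0)))), pair(cons(a, g(a, pair(cons(a, 0), cons(pair(a, b), pair(0, b))))), pair(b, b)))  →  pair(cons(cons(0, 0), cons(0, 0)), pair(cons(a, g(a, pair(cons(a, 0), cons(pair(a, b), pair(0, b))))), pair(b, b)))   [R5 at 1.2]
4. pair(cons(cons(0, 0), cons(0, 0)), pair(cons(a, g(a, pair(cons(a, 0), cons(pair(a, b), pair(0, b))))), pair(b, b)))  →  pair(cons(cons(0, 0), cons(0, 0)), pair(cons(a, 0), pair(b, b)))   [R2 at 2.1.2]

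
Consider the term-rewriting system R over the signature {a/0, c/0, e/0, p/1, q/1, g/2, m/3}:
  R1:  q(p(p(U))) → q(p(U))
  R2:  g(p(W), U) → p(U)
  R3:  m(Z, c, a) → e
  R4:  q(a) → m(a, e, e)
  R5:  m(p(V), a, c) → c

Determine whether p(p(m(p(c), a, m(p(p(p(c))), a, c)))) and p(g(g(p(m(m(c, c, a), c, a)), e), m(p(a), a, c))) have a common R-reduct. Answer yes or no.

Reduce t₁ = p(p(m(p(c), a, m(p(p(p(c))), a, c)))):
1. p(p(m(p(c), a, m(p(p(p(c))), a, c))))  →  p(p(m(p(c), a, c)))   [R5 at 1.1.3]
2. p(p(m(p(c), a, c)))  →  p(p(c))   [R5 at 1.1]

Reduce t₂ = p(g(g(p(m(m(c, c, a), c, a)), e), m(p(a), a, c))):
1. p(g(g(p(m(m(c, c, a), c, a)), e), m(p(a), a, c)))  →  p(g(p(e), m(p(a), a, c)))   [R2 at 1.1]
2. p(g(p(e), m(p(a), a, c)))  →  p(p(m(p(a), a, c)))   [R2 at 1]
3. p(p(m(p(a), a, c)))  →  p(p(c))   [R5 at 1.1]

yes — NF(t₁) = p(p(c)), NF(t₂) = p(p(c))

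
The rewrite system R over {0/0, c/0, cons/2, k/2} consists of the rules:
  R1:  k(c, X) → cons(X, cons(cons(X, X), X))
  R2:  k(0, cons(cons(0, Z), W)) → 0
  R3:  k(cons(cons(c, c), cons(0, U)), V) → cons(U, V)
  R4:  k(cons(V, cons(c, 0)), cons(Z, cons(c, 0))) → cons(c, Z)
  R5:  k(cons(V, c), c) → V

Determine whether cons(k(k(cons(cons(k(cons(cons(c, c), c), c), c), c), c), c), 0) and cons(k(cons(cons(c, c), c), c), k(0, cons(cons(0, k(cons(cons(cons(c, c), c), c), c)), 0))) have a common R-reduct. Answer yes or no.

yes — NF(t₁) = cons(cons(c, c), 0), NF(t₂) = cons(cons(c, c), 0)

Reduce t₁ = cons(k(k(cons(cons(k(cons(cons(c, c), c), c), c), c), c), c), 0):
1. cons(k(k(cons(cons(k(cons(cons(c, c), c), c), c), c), c), c), 0)  →  cons(k(cons(k(cons(cons(c, c), c), c), c), c), 0)   [R5 at 1.1]
2. cons(k(cons(k(cons(cons(c, c), c), c), c), c), 0)  →  cons(k(cons(cons(c, c), c), c), 0)   [R5 at 1]
3. cons(k(cons(cons(c, c), c), c), 0)  →  cons(cons(c, c), 0)   [R5 at 1]

Reduce t₂ = cons(k(cons(cons(c, c), c), c), k(0, cons(cons(0, k(cons(cons(cons(c, c), c), c), c)), 0))):
1. cons(k(cons(cons(c, c), c), c), k(0, cons(cons(0, k(cons(cons(cons(c, c), c), c), c)), 0)))  →  cons(cons(c, c), k(0, cons(cons(0, k(cons(cons(cons(c, c), c), c), c)), 0)))   [R5 at 1]
2. cons(cons(c, c), k(0, cons(cons(0, k(cons(cons(cons(c, c), c), c), c)), 0)))  →  cons(cons(c, c), 0)   [R2 at 2]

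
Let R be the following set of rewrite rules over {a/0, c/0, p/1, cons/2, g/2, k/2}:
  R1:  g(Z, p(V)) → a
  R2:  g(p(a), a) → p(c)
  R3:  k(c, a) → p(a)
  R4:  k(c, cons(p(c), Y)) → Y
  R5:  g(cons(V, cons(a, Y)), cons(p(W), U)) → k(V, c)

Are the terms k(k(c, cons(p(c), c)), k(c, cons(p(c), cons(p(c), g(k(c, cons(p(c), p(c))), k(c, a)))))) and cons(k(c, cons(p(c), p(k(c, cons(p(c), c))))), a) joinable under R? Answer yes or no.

Reduce t₁ = k(k(c, cons(p(c), c)), k(c, cons(p(c), cons(p(c), g(k(c, cons(p(c), p(c))), k(c, a)))))):
1. k(k(c, cons(p(c), c)), k(c, cons(p(c), cons(p(c), g(k(c, cons(p(c), p(c))), k(c, a))))))  →  k(c, k(c, cons(p(c), cons(p(c), g(k(c, cons(p(c), p(c))), k(c, a))))))   [R4 at 1]
2. k(c, k(c, cons(p(c), cons(p(c), g(k(c, cons(p(c), p(c))), k(c, a))))))  →  k(c, cons(p(c), g(k(c, cons(p(c), p(c))), k(c, a))))   [R4 at 2]
3. k(c, cons(p(c), g(k(c, cons(p(c), p(c))), k(c, a))))  →  g(k(c, cons(p(c), p(c))), k(c, a))   [R4 at ε]
4. g(k(c, cons(p(c), p(c))), k(c, a))  →  g(p(c), k(c, a))   [R4 at 1]
5. g(p(c), k(c, a))  →  g(p(c), p(a))   [R3 at 2]
6. g(p(c), p(a))  →  a   [R1 at ε]

Reduce t₂ = cons(k(c, cons(p(c), p(k(c, cons(p(c), c))))), a):
1. cons(k(c, cons(p(c), p(k(c, cons(p(c), c))))), a)  →  cons(p(k(c, cons(p(c), c))), a)   [R4 at 1]
2. cons(p(k(c, cons(p(c), c))), a)  →  cons(p(c), a)   [R4 at 1.1]

no — NF(t₁) = a, NF(t₂) = cons(p(c), a)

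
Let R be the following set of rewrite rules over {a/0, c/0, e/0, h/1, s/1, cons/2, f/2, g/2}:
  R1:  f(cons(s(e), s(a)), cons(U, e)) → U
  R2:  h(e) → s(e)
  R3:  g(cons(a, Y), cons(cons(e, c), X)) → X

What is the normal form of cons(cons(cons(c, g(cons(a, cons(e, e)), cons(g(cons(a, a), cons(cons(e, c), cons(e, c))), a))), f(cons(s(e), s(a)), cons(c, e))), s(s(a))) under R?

1. cons(cons(cons(c, g(cons(a, cons(e, e)), cons(g(cons(a, a), cons(cons(e, c), cons(e, c))), a))), f(cons(s(e), s(a)), cons(c, e))), s(s(a)))  →  cons(cons(cons(c, g(cons(a, cons(e, e)), cons(cons(e, c), a))), f(cons(s(e), s(a)), cons(c, e))), s(s(a)))   [R3 at 1.1.2.2.1]
2. cons(cons(cons(c, g(cons(a, cons(e, e)), cons(cons(e, c), a))), f(cons(s(e), s(a)), cons(c, e))), s(s(a)))  →  cons(cons(cons(c, a), f(cons(s(e), s(a)), cons(c, e))), s(s(a)))   [R3 at 1.1.2]
3. cons(cons(cons(c, a), f(cons(s(e), s(a)), cons(c, e))), s(s(a)))  →  cons(cons(cons(c, a), c), s(s(a)))   [R1 at 1.2]

cons(cons(cons(c, a), c), s(s(a)))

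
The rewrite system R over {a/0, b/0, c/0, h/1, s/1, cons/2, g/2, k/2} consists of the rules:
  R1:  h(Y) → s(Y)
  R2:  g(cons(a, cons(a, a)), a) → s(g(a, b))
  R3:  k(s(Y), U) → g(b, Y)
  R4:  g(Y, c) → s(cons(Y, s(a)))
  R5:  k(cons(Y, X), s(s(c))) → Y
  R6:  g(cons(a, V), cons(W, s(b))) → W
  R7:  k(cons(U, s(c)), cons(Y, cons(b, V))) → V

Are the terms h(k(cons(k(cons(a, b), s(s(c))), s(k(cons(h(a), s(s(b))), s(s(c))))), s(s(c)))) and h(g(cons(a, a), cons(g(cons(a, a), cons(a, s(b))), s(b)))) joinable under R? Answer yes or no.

Reduce t₁ = h(k(cons(k(cons(a, b), s(s(c))), s(k(cons(h(a), s(s(b))), s(s(c))))), s(s(c)))):
1. h(k(cons(k(cons(a, b), s(s(c))), s(k(cons(h(a), s(s(b))), s(s(c))))), s(s(c))))  →  s(k(cons(k(cons(a, b), s(s(c))), s(k(cons(h(a), s(s(b))), s(s(c))))), s(s(c))))   [R1 at ε]
2. s(k(cons(k(cons(a, b), s(s(c))), s(k(cons(h(a), s(s(b))), s(s(c))))), s(s(c))))  →  s(k(cons(a, b), s(s(c))))   [R5 at 1]
3. s(k(cons(a, b), s(s(c))))  →  s(a)   [R5 at 1]

Reduce t₂ = h(g(cons(a, a), cons(g(cons(a, a), cons(a, s(b))), s(b)))):
1. h(g(cons(a, a), cons(g(cons(a, a), cons(a, s(b))), s(b))))  →  s(g(cons(a, a), cons(g(cons(a, a), cons(a, s(b))), s(b))))   [R1 at ε]
2. s(g(cons(a, a), cons(g(cons(a, a), cons(a, s(b))), s(b))))  →  s(g(cons(a, a), cons(a, s(b))))   [R6 at 1]
3. s(g(cons(a, a), cons(a, s(b))))  →  s(a)   [R6 at 1]

yes — NF(t₁) = s(a), NF(t₂) = s(a)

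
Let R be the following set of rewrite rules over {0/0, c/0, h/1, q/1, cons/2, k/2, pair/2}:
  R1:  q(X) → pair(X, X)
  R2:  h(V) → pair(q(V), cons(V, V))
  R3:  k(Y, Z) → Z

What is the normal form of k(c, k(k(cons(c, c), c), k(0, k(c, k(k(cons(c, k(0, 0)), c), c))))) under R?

c

1. k(c, k(k(cons(c, c), c), k(0, k(c, k(k(cons(c, k(0, 0)), c), c)))))  →  k(k(cons(c, c), c), k(0, k(c, k(k(cons(c, k(0, 0)), c), c))))   [R3 at ε]
2. k(k(cons(c, c), c), k(0, k(c, k(k(cons(c, k(0, 0)), c), c))))  →  k(0, k(c, k(k(cons(c, k(0, 0)), c), c)))   [R3 at ε]
3. k(0, k(c, k(k(cons(c, k(0, 0)), c), c)))  →  k(c, k(k(cons(c, k(0, 0)), c), c))   [R3 at ε]
4. k(c, k(k(cons(c, k(0, 0)), c), c))  →  k(k(cons(c, k(0, 0)), c), c)   [R3 at ε]
5. k(k(cons(c, k(0, 0)), c), c)  →  c   [R3 at ε]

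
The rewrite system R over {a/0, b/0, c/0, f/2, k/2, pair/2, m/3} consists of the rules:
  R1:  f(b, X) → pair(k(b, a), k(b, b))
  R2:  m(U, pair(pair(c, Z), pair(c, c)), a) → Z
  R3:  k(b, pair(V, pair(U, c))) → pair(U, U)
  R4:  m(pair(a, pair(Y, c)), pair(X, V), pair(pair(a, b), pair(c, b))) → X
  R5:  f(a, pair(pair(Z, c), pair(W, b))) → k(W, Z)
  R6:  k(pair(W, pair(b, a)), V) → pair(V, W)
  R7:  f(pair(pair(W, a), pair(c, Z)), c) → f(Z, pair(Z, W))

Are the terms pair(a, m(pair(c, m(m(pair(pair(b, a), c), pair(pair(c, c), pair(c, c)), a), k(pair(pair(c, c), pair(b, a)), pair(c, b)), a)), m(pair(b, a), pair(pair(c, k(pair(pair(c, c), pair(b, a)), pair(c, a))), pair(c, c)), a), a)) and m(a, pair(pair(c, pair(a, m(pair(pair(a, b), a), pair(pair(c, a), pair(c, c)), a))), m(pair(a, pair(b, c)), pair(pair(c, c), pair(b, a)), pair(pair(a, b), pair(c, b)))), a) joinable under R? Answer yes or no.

Reduce t₁ = pair(a, m(pair(c, m(m(pair(pair(b, a), c), pair(pair(c, c), pair(c, c)), a), k(pair(pair(c, c), pair(b, a)), pair(c, b)), a)), m(pair(b, a), pair(pair(c, k(pair(pair(c, c), pair(b, a)), pair(c, a))), pair(c, c)), a), a)):
1. pair(a, m(pair(c, m(m(pair(pair(b, a), c), pair(pair(c, c), pair(c, c)), a), k(pair(pair(c, c), pair(b, a)), pair(c, b)), a)), m(pair(b, a), pair(pair(c, k(pair(pair(c, c), pair(b, a)), pair(c, a))), pair(c, c)), a), a))  →  pair(a, m(pair(c, m(c, k(pair(pair(c, c), pair(b, a)), pair(c, b)), a)), m(pair(b, a), pair(pair(c, k(pair(pair(c, c), pair(b, a)), pair(c, a))), pair(c, c)), a), a))   [R2 at 2.1.2.1]
2. pair(a, m(pair(c, m(c, k(pair(pair(c, c), pair(b, a)), pair(c, b)), a)), m(pair(b, a), pair(pair(c, k(pair(pair(c, c), pair(b, a)), pair(c, a))), pair(c, c)), a), a))  →  pair(a, m(pair(c, m(c, pair(pair(c, b), pair(c, c)), a)), m(pair(b, a), pair(pair(c, k(pair(pair(c, c), pair(b, a)), pair(c, a))), pair(c, c)), a), a))   [R6 at 2.1.2.2]
3. pair(a, m(pair(c, m(c, pair(pair(c, b), pair(c, c)), a)), m(pair(b, a), pair(pair(c, k(pair(pair(c, c), pair(b, a)), pair(c, a))), pair(c, c)), a), a))  →  pair(a, m(pair(c, b), m(pair(b, a), pair(pair(c, k(pair(pair(c, c), pair(b, a)), pair(c, a))), pair(c, c)), a), a))   [R2 at 2.1.2]
4. pair(a, m(pair(c, b), m(pair(b, a), pair(pair(c, k(pair(pair(c, c), pair(b, a)), pair(c, a))), pair(c, c)), a), a))  →  pair(a, m(pair(c, b), k(pair(pair(c, c), pair(b, a)), pair(c, a)), a))   [R2 at 2.2]
5. pair(a, m(pair(c, b), k(pair(pair(c, c), pair(b, a)), pair(c, a)), a))  →  pair(a, m(pair(c, b), pair(pair(c, a), pair(c, c)), a))   [R6 at 2.2]
6. pair(a, m(pair(c, b), pair(pair(c, a), pair(c, c)), a))  →  pair(a, a)   [R2 at 2]

Reduce t₂ = m(a, pair(pair(c, pair(a, m(pair(pair(a, b), a), pair(pair(c, a), pair(c, c)), a))), m(pair(a, pair(b, c)), pair(pair(c, c), pair(b, a)), pair(pair(a, b), pair(c, b)))), a):
1. m(a, pair(pair(c, pair(a, m(pair(pair(a, b), a), pair(pair(c, a), pair(c, c)), a))), m(pair(a, pair(b, c)), pair(pair(c, c), pair(b, a)), pair(pair(a, b), pair(c, b)))), a)  →  m(a, pair(pair(c, pair(a, a)), m(pair(a, pair(b, c)), pair(pair(c, c), pair(b, a)), pair(pair(a, b), pair(c, b)))), a)   [R2 at 2.1.2.2]
2. m(a, pair(pair(c, pair(a, a)), m(pair(a, pair(b, c)), pair(pair(c, c), pair(b, a)), pair(pair(a, b), pair(c, b)))), a)  →  m(a, pair(pair(c, pair(a, a)), pair(c, c)), a)   [R4 at 2.2]
3. m(a, pair(pair(c, pair(a, a)), pair(c, c)), a)  →  pair(a, a)   [R2 at ε]

yes — NF(t₁) = pair(a, a), NF(t₂) = pair(a, a)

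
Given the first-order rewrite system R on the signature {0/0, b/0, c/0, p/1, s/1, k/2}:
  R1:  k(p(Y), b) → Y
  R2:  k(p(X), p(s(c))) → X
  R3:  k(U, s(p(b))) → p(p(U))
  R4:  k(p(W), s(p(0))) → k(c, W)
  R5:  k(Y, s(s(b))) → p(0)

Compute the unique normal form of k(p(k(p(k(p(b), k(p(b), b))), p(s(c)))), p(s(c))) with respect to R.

b

1. k(p(k(p(k(p(b), k(p(b), b))), p(s(c)))), p(s(c)))  →  k(p(k(p(b), k(p(b), b))), p(s(c)))   [R2 at ε]
2. k(p(k(p(b), k(p(b), b))), p(s(c)))  →  k(p(b), k(p(b), b))   [R2 at ε]
3. k(p(b), k(p(b), b))  →  k(p(b), b)   [R1 at 2]
4. k(p(b), b)  →  b   [R1 at ε]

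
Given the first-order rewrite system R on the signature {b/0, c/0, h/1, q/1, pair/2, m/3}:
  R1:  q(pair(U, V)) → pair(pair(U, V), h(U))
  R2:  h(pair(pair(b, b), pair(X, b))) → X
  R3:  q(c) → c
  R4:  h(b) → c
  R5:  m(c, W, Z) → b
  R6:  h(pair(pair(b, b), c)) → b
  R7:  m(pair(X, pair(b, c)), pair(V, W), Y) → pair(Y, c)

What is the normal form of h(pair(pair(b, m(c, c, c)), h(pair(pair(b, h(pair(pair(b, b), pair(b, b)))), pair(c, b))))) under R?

b

1. h(pair(pair(b, m(c, c, c)), h(pair(pair(b, h(pair(pair(b, b), pair(b, b)))), pair(c, b)))))  →  h(pair(pair(b, b), h(pair(pair(b, h(pair(pair(b, b), pair(b, b)))), pair(c, b)))))   [R5 at 1.1.2]
2. h(pair(pair(b, b), h(pair(pair(b, h(pair(pair(b, b), pair(b, b)))), pair(c, b)))))  →  h(pair(pair(b, b), h(pair(pair(b, b), pair(c, b)))))   [R2 at 1.2.1.1.2]
3. h(pair(pair(b, b), h(pair(pair(b, b), pair(c, b)))))  →  h(pair(pair(b, b), c))   [R2 at 1.2]
4. h(pair(pair(b, b), c))  →  b   [R6 at ε]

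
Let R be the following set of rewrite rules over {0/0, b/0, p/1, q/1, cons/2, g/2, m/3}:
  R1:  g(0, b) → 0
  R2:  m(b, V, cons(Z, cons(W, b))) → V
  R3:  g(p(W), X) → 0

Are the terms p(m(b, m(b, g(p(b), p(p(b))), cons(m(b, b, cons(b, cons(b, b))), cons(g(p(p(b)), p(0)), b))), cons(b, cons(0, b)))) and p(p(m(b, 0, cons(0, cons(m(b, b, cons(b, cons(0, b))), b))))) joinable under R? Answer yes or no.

no — NF(t₁) = p(0), NF(t₂) = p(p(0))

Reduce t₁ = p(m(b, m(b, g(p(b), p(p(b))), cons(m(b, b, cons(b, cons(b, b))), cons(g(p(p(b)), p(0)), b))), cons(b, cons(0, b)))):
1. p(m(b, m(b, g(p(b), p(p(b))), cons(m(b, b, cons(b, cons(b, b))), cons(g(p(p(b)), p(0)), b))), cons(b, cons(0, b))))  →  p(m(b, g(p(b), p(p(b))), cons(m(b, b, cons(b, cons(b, b))), cons(g(p(p(b)), p(0)), b))))   [R2 at 1]
2. p(m(b, g(p(b), p(p(b))), cons(m(b, b, cons(b, cons(b, b))), cons(g(p(p(b)), p(0)), b))))  →  p(g(p(b), p(p(b))))   [R2 at 1]
3. p(g(p(b), p(p(b))))  →  p(0)   [R3 at 1]

Reduce t₂ = p(p(m(b, 0, cons(0, cons(m(b, b, cons(b, cons(0, b))), b))))):
1. p(p(m(b, 0, cons(0, cons(m(b, b, cons(b, cons(0, b))), b)))))  →  p(p(0))   [R2 at 1.1]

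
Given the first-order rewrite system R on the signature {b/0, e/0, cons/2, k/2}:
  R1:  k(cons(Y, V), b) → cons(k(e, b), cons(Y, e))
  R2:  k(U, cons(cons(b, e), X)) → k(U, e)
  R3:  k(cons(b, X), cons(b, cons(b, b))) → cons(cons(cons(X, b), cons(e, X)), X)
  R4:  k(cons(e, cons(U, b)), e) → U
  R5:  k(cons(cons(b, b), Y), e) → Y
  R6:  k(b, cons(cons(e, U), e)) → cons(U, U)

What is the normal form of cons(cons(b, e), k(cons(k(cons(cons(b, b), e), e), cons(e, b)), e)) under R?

cons(cons(b, e), e)

1. cons(cons(b, e), k(cons(k(cons(cons(b, b), e), e), cons(e, b)), e))  →  cons(cons(b, e), k(cons(e, cons(e, b)), e))   [R5 at 2.1.1]
2. cons(cons(b, e), k(cons(e, cons(e, b)), e))  →  cons(cons(b, e), e)   [R4 at 2]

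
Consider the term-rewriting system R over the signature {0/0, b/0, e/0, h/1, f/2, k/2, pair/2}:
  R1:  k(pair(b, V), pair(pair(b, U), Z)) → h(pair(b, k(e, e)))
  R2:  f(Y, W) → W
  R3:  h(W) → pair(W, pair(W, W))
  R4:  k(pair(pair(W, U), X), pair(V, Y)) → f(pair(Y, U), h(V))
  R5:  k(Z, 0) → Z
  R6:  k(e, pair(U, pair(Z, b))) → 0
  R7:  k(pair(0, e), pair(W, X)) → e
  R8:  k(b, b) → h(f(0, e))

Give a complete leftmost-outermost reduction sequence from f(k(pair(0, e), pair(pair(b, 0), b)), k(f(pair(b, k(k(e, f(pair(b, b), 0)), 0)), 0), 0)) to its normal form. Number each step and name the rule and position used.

0

1. f(k(pair(0, e), pair(pair(b, 0), b)), k(f(pair(b, k(k(e, f(pair(b, b), 0)), 0)), 0), 0))  →  k(f(pair(b, k(k(e, f(pair(b, b), 0)), 0)), 0), 0)   [R2 at ε]
2. k(f(pair(b, k(k(e, f(pair(b, b), 0)), 0)), 0), 0)  →  f(pair(b, k(k(e, f(pair(b, b), 0)), 0)), 0)   [R5 at ε]
3. f(pair(b, k(k(e, f(pair(b, b), 0)), 0)), 0)  →  0   [R2 at ε]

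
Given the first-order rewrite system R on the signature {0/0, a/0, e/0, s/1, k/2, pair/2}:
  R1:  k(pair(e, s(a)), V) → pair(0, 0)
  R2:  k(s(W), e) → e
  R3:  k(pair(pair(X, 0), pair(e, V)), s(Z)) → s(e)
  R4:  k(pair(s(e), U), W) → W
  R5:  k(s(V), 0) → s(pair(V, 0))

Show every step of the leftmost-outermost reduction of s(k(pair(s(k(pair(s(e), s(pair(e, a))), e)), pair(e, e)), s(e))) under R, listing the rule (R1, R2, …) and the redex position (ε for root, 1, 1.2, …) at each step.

1. s(k(pair(s(k(pair(s(e), s(pair(e, a))), e)), pair(e, e)), s(e)))  →  s(k(pair(s(e), pair(e, e)), s(e)))   [R4 at 1.1.1.1]
2. s(k(pair(s(e), pair(e, e)), s(e)))  →  s(s(e))   [R4 at 1]

s(s(e))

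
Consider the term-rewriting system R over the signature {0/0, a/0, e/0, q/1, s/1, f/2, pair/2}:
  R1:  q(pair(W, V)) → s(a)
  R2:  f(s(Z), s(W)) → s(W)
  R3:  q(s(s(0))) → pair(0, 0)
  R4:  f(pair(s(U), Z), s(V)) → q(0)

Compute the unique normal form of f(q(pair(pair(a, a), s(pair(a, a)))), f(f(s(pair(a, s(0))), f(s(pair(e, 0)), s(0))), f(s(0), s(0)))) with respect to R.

s(0)

1. f(q(pair(pair(a, a), s(pair(a, a)))), f(f(s(pair(a, s(0))), f(s(pair(e, 0)), s(0))), f(s(0), s(0))))  →  f(s(a), f(f(s(pair(a, s(0))), f(s(pair(e, 0)), s(0))), f(s(0), s(0))))   [R1 at 1]
2. f(s(a), f(f(s(pair(a, s(0))), f(s(pair(e, 0)), s(0))), f(s(0), s(0))))  →  f(s(a), f(f(s(pair(a, s(0))), s(0)), f(s(0), s(0))))   [R2 at 2.1.2]
3. f(s(a), f(f(s(pair(a, s(0))), s(0)), f(s(0), s(0))))  →  f(s(a), f(s(0), f(s(0), s(0))))   [R2 at 2.1]
4. f(s(a), f(s(0), f(s(0), s(0))))  →  f(s(a), f(s(0), s(0)))   [R2 at 2.2]
5. f(s(a), f(s(0), s(0)))  →  f(s(a), s(0))   [R2 at 2]
6. f(s(a), s(0))  →  s(0)   [R2 at ε]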